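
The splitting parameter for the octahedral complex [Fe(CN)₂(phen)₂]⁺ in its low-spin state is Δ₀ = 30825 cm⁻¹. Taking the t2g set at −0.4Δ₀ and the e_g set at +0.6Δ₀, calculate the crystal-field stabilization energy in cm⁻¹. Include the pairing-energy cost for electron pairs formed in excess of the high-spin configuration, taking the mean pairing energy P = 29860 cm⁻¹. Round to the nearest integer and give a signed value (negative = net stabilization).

Ligand charges: 2×(-1) from CN⁻ and 2×(+0) from phen sum to -2; with overall charge +1, Fe is +3.
Fe sits in group 8; removing 3 electrons leaves Fe³⁺ with 8 − 3 = 5 d electrons.
Electron filling gives t2g^5 e_g^0.
The orbital stabilization is -2.0Δ₀ = -2.0 × 30825 = -61650 cm⁻¹.
Relative to high-spin t2g^3 e_g^2 (0 paired), the low-spin configuration has 2 additional pairs, contributing +2 × 29860 = +59720 cm⁻¹.
Net CFSE = -61650 + 59720 = -1930 cm⁻¹.

-1930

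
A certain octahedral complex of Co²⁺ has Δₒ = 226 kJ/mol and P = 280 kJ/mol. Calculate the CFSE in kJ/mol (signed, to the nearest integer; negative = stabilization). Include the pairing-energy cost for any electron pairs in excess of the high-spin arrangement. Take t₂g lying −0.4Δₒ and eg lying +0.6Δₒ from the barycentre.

-181

Group 9 minus oxidation state +2 gives a d⁷ configuration for Co²⁺.
Δₒ < P, so pairing is avoided: the ground state is high-spin.
That gives t₂g⁵ eg².
Orbital CFSE = -0.8Δₒ = -0.8 × 226 = -181 kJ/mol.
High-spin has no excess pairs, so no pairing correction applies.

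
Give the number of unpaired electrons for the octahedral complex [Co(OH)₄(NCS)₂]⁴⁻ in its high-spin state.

Ligand charges: 4×(-1) from OH⁻ and 2×(-1) from NCS⁻ sum to -6; with overall charge -4, Co is +2.
Co sits in group 9; removing 2 electrons leaves Co²⁺ with 9 − 2 = 7 d electrons.
Configuration: t2g^5 e_g^2, giving 3 unpaired electrons.

3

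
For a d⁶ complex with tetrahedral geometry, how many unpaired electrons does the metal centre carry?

4

With tetrahedral geometry the complex is necessarily high-spin.
Configuration: e^3 t2^3, giving 4 unpaired electrons.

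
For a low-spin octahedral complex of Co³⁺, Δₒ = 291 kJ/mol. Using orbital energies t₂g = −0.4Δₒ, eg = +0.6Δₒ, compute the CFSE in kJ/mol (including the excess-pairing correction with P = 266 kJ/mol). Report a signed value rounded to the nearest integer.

Co is in group 9, so Co³⁺ is d⁶ (9 − 3 = 6).
Configuration: t₂g⁶ eg⁰.
The orbital stabilization is -2.4Δₒ = -2.4 × 291 = -698 kJ/mol.
High-spin d⁶ would be t₂g⁴ eg² with 1 pair; low-spin has 3, so 2 excess pairs cost +2P = +532 kJ/mol.
Combining: -698 + 532 = -166 kJ/mol.

-166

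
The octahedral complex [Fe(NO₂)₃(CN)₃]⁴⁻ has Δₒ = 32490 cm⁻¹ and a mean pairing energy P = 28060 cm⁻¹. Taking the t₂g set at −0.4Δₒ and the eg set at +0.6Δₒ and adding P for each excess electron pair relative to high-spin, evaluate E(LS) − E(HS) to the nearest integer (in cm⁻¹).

-8860

Ligand charges: 3×(-1) from NO₂⁻ and 3×(-1) from CN⁻ sum to -6; with overall charge -4, Fe is +2.
Fe²⁺: group 8, so d-count = 8 − 2 = 6.
High-spin: t₂g⁴ eg², CFSE = -0.4Δₒ = -12996 cm⁻¹.
Low-spin t₂g⁶ eg⁰ gives -2.4Δₒ = -77976 cm⁻¹, but forming 2 extra pairs costs 2P = 56120 cm⁻¹, so E(LS) = -77976 + 56120 = -21856 cm⁻¹.
The difference is -21856 − (-12996) = -8860 cm⁻¹, so low-spin lies lower.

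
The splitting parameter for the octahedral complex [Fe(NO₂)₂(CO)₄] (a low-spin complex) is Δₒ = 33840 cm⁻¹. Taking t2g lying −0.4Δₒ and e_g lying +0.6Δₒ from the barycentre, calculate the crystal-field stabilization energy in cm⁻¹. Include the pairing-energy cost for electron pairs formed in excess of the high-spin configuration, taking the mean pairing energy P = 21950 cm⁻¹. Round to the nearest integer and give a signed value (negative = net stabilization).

Ligand charges: 2×(-1) from NO₂⁻ and 4×(+0) from CO sum to -2; with overall charge +0, Fe is +2.
Group 8 minus oxidation state +2 gives a d⁶ configuration for Fe²⁺.
Electron filling gives t2g^6 e_g^0.
Orbital CFSE = 6(-0.4) + 0(0.6) = -2.4Δₒ = -2.4 × 33840 = -81216 cm⁻¹.
High-spin d⁶ would be t2g^4 e_g^2 with 1 pair; low-spin has 3, so 2 excess pairs cost +2P = +43900 cm⁻¹.
Net CFSE = -81216 + 43900 = -37316 cm⁻¹.

-37316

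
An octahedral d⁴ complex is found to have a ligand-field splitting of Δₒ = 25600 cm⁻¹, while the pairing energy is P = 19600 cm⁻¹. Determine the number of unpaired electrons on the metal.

2

With Δₒ > P the complex is low-spin.
That gives t2g^4 e_g^0.
Unpaired electrons: 2.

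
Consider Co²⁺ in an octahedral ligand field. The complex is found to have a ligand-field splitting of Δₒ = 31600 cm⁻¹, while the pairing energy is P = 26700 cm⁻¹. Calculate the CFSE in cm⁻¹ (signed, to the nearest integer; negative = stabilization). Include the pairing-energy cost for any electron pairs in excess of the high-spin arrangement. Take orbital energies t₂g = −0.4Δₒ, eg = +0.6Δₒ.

Co is in group 9, so Co²⁺ is d⁷ (9 − 2 = 7).
Δₒ > P, so pairing is preferred: the ground state is low-spin.
That gives t₂g⁶ eg¹.
Orbital CFSE = -1.8Δₒ = -1.8 × 31600 = -56880 cm⁻¹.
Excess pairs vs high-spin: 3 − 2 = 1; pairing cost = +26700 cm⁻¹.
Net CFSE = -56880 + 26700 = -30180 cm⁻¹.

-30180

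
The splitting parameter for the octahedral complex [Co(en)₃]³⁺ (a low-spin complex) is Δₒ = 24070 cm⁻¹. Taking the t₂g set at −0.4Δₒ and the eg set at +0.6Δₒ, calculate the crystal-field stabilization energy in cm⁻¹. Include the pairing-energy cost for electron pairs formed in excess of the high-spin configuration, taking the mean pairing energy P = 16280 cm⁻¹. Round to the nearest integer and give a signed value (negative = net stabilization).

en is neutral, so the +3 overall charge sits on Co: oxidation state +3.
Co³⁺: group 9, so d-count = 9 − 3 = 6.
Configuration: t₂g⁶ eg⁰.
The orbital stabilization is -2.4Δₒ = -2.4 × 24070 = -57768 cm⁻¹.
Pairing penalty: 3 pairs vs 1 in the high-spin reference → 2 extra × P = 32560 cm⁻¹.
Combining: -57768 + 32560 = -25208 cm⁻¹.

-25208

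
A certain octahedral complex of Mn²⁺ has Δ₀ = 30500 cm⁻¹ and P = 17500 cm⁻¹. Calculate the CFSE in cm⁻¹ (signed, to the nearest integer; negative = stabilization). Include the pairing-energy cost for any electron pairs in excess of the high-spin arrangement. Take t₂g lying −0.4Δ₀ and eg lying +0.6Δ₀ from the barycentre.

Group 7 minus oxidation state +2 gives a d⁵ configuration for Mn²⁺.
With Δ₀ > P the complex is low-spin.
Filling d⁵ accordingly: t₂g⁵ eg⁰.
Orbital CFSE = -2.0Δ₀ = -2.0 × 30500 = -61000 cm⁻¹.
Excess pairs vs high-spin: 2 − 0 = 2; pairing cost = +35000 cm⁻¹.
Net CFSE = -61000 + 35000 = -26000 cm⁻¹.

-26000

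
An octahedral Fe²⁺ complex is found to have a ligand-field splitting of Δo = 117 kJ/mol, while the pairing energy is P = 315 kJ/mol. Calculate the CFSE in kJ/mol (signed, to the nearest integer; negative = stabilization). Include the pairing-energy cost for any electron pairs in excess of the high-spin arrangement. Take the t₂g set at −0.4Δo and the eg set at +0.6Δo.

Group 8 minus oxidation state +2 gives a d⁶ configuration for Fe²⁺.
With Δo < P the complex is high-spin.
That gives t₂g⁴ eg².
Orbital CFSE = -0.4Δo = -0.4 × 117 = -47 kJ/mol.
High-spin has no excess pairs, so no pairing correction applies.

-47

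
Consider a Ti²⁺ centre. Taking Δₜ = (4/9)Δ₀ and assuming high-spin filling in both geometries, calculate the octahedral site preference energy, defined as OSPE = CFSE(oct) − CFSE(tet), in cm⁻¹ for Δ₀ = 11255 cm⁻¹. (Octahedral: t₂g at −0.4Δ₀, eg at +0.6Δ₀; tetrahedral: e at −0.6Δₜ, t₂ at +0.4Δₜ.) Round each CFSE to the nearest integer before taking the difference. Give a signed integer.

-3001

Group 4 minus oxidation state +2 gives a d² configuration for Ti²⁺.
Octahedral (high-spin): t₂g² eg⁰, CFSE = 2(−0.4) + 0(+0.6) = -0.8Δ₀ = -0.8 × 11255 = -9004 cm⁻¹.
Tetrahedral: e² t₂⁰, CFSE = 2(−0.6) + 0(+0.4) = -1.2Δₜ = -1.2 × (4/9) × 11255 = -6003 cm⁻¹.
OSPE = CFSE(oct) − CFSE(tet) = -9004 − (-6003) = -3001 cm⁻¹.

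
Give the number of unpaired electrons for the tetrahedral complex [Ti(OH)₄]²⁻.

Each OH⁻ contributes -1; 4 × (-1) = -4. With overall charge -2, Ti is in the +2 oxidation state.
Ti is in group 4, so Ti²⁺ is d² (4 − 2 = 2).
With tetrahedral geometry the complex is necessarily high-spin.
Configuration: e² t₂⁰, giving 2 unpaired electrons.

2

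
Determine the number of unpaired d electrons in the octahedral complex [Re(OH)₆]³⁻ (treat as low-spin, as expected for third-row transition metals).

Each OH⁻ contributes -1; 6 × (-1) = -6. With overall charge -3, Re is in the +3 oxidation state.
Re sits in group 7; removing 3 electrons leaves Re³⁺ with 7 − 3 = 4 d electrons.
Configuration: t2g^4 e_g^0, giving 2 unpaired electrons.

2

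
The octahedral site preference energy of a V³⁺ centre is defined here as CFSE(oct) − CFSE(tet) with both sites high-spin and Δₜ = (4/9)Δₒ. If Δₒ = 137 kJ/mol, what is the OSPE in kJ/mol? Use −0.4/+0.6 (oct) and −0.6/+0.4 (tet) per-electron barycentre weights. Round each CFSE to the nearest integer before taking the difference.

V sits in group 5; removing 3 electrons leaves V³⁺ with 5 − 3 = 2 d electrons.
Octahedral (high-spin): t2g^2 e_g^0, CFSE = 2(−0.4) + 0(+0.6) = -0.8Δₒ = -0.8 × 137 = -110 kJ/mol.
Tetrahedral: e^2 t2^0, CFSE = 2(−0.6) + 0(+0.4) = -1.2Δₜ = -1.2 × (4/9) × 137 = -73 kJ/mol.
OSPE = -110 − (-73) = -37 kJ/mol.

-37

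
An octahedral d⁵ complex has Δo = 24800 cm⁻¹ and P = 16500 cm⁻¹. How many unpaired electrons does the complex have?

1

Δo > P, so pairing is preferred: the ground state is low-spin.
Filling d⁵ accordingly: t2g^5 e_g^0.
Unpaired electrons: 1.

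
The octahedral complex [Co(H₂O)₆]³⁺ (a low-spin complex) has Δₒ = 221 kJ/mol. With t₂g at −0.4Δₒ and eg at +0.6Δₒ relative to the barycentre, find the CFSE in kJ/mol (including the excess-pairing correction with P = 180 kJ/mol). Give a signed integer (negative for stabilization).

H₂O is neutral, so the +3 overall charge sits on Co: oxidation state +3.
Co³⁺: group 9, so d-count = 9 − 3 = 6.
The d⁶ electrons fill as t₂g⁶ eg⁰.
CFSE(orbital) = 6×(-0.4Δₒ) + 0×(0.6Δₒ) = -2.4Δₒ; with Δₒ = 221 kJ/mol that is -530 kJ/mol.
Relative to high-spin t₂g⁴ eg² (1 paired), the low-spin configuration has 2 additional pairs, contributing +2 × 180 = +360 kJ/mol.
Combining: -530 + 360 = -170 kJ/mol.

-170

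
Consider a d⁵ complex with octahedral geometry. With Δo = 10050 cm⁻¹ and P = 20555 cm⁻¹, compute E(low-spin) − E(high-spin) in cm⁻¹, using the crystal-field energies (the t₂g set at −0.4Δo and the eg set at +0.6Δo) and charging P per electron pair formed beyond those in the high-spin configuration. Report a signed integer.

21010

High-spin: t₂g³ eg², CFSE = 0.0Δo = 0 cm⁻¹.
Low-spin t₂g⁵ eg⁰ gives -2.0Δo = -20100 cm⁻¹, but forming 2 extra pairs costs 2P = 41110 cm⁻¹, so E(LS) = -20100 + 41110 = 21010 cm⁻¹.
The difference is 21010 − (0) = 21010 cm⁻¹, so high-spin lies lower.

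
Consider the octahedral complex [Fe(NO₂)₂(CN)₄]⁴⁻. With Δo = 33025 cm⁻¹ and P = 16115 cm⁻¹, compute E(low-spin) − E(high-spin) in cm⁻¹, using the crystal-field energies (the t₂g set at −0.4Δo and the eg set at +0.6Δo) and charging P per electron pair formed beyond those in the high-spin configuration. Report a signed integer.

-33820

Ligand charges: 2×(-1) from NO₂⁻ and 4×(-1) from CN⁻ sum to -6; with overall charge -4, Fe is +2.
Fe sits in group 8; removing 2 electrons leaves Fe²⁺ with 8 − 2 = 6 d electrons.
In the high-spin limit (t₂g⁴ eg²) the orbital term is -0.4Δo = -13210 cm⁻¹, with no excess pairing.
For low-spin the configuration is t₂g⁶ eg⁰: orbital energy -2.4 × 33025 = -79260 cm⁻¹, and 2 additional pairs relative to high-spin add 32230 cm⁻¹, giving -47030 cm⁻¹.
E(LS) − E(HS) = -47030 − (-13210) = -33820 cm⁻¹.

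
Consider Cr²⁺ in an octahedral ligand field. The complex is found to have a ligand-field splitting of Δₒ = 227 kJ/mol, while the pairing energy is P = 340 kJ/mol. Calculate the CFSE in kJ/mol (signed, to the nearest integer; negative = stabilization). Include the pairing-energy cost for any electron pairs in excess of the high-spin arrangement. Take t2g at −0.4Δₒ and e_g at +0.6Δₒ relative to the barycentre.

-136

Group 6 minus oxidation state +2 gives a d⁴ configuration for Cr²⁺.
Since Δₒ = 227 kJ/mol < P = 340 kJ/mol, the complex adopts the high-spin configuration.
Filling d⁴ accordingly: t2g^3 e_g^1.
Orbital CFSE = -0.6Δₒ = -0.6 × 227 = -136 kJ/mol.
High-spin has no excess pairs, so no pairing correction applies.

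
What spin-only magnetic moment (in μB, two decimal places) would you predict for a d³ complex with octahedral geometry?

For octahedral d³ the high- and low-spin configurations coincide.
Configuration: t2g^3 e_g^0 → 3 unpaired electrons.
μ(spin-only) = √[3(3+2)] = √15 ≈ 3.87 μB.

3.87 μB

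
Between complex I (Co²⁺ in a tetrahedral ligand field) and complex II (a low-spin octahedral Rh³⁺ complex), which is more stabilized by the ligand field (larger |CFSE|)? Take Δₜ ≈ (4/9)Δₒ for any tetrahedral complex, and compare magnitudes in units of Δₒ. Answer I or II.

I: Group 9 minus oxidation state +2 gives a d⁷ configuration for Co²⁺; Tetrahedral splitting is small, so the complex is high-spin; e^4 t2^3, CFSE = -1.2Δₜ ≈ -0.53Δₒ.
II: Rh sits in group 9; removing 3 electrons leaves Rh³⁺ with 9 − 3 = 6 d electrons; t₂g⁶ eg⁰, CFSE = -2.4Δₒ.
So II has the larger |CFSE|.

II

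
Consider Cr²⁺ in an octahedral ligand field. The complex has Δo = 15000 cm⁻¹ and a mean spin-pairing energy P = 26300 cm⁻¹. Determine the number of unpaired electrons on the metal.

4

Cr sits in group 6; removing 2 electrons leaves Cr²⁺ with 6 − 2 = 4 d electrons.
Δo < P, so pairing is avoided: the ground state is high-spin.
That gives t₂g³ eg¹.
Unpaired electrons: 4.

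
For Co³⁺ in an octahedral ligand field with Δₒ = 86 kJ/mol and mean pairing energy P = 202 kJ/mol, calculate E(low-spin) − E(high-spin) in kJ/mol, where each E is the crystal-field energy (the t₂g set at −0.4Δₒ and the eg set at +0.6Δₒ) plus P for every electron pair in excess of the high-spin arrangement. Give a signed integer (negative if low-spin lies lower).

232

Co is in group 9, so Co³⁺ is d⁶ (9 − 3 = 6).
High-spin: t₂g⁴ eg², CFSE = -0.4Δₒ = -34 kJ/mol.
Low-spin: t₂g⁶ eg⁰, orbital CFSE = -2.4Δₒ = -206 kJ/mol; plus 2 excess pairs × P = +404 kJ/mol; total 198 kJ/mol.
The difference is 198 − (-34) = 232 kJ/mol, so high-spin lies lower.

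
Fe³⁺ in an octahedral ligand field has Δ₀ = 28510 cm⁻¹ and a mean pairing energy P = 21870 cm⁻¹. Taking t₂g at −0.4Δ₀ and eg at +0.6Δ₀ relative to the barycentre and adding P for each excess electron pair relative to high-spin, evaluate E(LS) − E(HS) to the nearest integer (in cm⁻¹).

-13280

Fe sits in group 8; removing 3 electrons leaves Fe³⁺ with 8 − 3 = 5 d electrons.
High-spin d⁵ fills as t₂g³ eg² with CFSE 3(−0.4) + 2(+0.6) = 0.0Δ₀ = 0 cm⁻¹.
Low-spin t₂g⁵ eg⁰ gives -2.0Δ₀ = -57020 cm⁻¹, but forming 2 extra pairs costs 2P = 43740 cm⁻¹, so E(LS) = -57020 + 43740 = -13280 cm⁻¹.
The difference is -13280 − (0) = -13280 cm⁻¹, so low-spin lies lower.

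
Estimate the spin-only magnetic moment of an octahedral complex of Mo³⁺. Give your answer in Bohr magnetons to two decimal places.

3.87 Bohr magnetons

Mo³⁺: group 6, so d-count = 6 − 3 = 3.
For octahedral d³ the high- and low-spin configurations coincide.
Configuration: t2g^3 e_g^0 → 3 unpaired electrons.
μ(spin-only) = √[3(3+2)] = √15 ≈ 3.87 Bohr magnetons.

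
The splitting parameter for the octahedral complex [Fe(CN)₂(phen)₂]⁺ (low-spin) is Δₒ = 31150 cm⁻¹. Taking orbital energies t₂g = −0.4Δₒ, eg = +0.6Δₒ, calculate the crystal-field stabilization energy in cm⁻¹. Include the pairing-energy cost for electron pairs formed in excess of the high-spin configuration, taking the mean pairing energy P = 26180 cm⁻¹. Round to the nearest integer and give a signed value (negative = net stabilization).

-9940

Ligand charges: 2×(-1) from CN⁻ and 2×(+0) from phen sum to -2; with overall charge +1, Fe is +3.
Fe³⁺: group 8, so d-count = 8 − 3 = 5.
The d⁵ electrons fill as t₂g⁵ eg⁰.
Orbital CFSE = 5(-0.4) + 0(0.6) = -2.0Δₒ = -2.0 × 31150 = -62300 cm⁻¹.
Relative to high-spin t₂g³ eg² (0 paired), the low-spin configuration has 2 additional pairs, contributing +2 × 26180 = +52360 cm⁻¹.
Combining: -62300 + 52360 = -9940 cm⁻¹.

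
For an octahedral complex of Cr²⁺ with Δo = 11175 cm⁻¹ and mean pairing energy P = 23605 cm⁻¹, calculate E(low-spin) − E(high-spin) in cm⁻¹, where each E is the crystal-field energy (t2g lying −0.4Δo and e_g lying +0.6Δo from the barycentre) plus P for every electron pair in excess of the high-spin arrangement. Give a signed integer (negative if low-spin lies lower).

Cr is in group 6, so Cr²⁺ is d⁴ (6 − 2 = 4).
High-spin: t2g^3 e_g^1, CFSE = -0.6Δo = -6705 cm⁻¹.
Low-spin t2g^4 e_g^0 gives -1.6Δo = -17880 cm⁻¹, but forming 1 extra pair costs 1P = 23605 cm⁻¹, so E(LS) = -17880 + 23605 = 5725 cm⁻¹.
E(LS) − E(HS) = 5725 − (-6705) = 12430 cm⁻¹.

12430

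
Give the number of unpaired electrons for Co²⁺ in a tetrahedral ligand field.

Co is in group 9, so Co²⁺ is d⁷ (9 − 2 = 7).
Tetrahedral splitting is small, so the complex is high-spin.
Configuration: e^4 t2^3, giving 3 unpaired electrons.

3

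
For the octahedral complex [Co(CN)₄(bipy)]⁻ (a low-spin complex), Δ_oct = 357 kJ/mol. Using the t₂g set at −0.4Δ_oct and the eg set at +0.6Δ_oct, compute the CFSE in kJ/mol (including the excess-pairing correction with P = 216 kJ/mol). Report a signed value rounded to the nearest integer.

Ligand charges: 4×(-1) from CN⁻ and 1×(+0) from bipy sum to -4; with overall charge -1, Co is +3.
Co sits in group 9; removing 3 electrons leaves Co³⁺ with 9 − 3 = 6 d electrons.
The d⁶ electrons fill as t₂g⁶ eg⁰.
Orbital CFSE = 6(-0.4) + 0(0.6) = -2.4Δ_oct = -2.4 × 357 = -857 kJ/mol.
High-spin d⁶ would be t₂g⁴ eg² with 1 pair; low-spin has 3, so 2 excess pairs cost +2P = +432 kJ/mol.
Combining: -857 + 432 = -425 kJ/mol.

-425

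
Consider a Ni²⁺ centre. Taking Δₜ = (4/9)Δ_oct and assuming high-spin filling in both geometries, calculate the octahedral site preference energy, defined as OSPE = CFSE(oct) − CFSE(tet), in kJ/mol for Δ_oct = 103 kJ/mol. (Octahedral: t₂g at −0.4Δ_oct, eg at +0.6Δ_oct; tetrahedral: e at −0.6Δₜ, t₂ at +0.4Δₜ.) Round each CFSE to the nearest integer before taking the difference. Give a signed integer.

-87

Ni sits in group 10; removing 2 electrons leaves Ni²⁺ with 10 − 2 = 8 d electrons.
Octahedral high-spin t2g^6 e_g^2: CFSE = -1.2 × 103 = -124 kJ/mol.
In a tetrahedral site the filling is e^4 t2^4: CFSE(tet) = -0.8Δₜ = -0.8 × (4/9)(103) = -37 kJ/mol.
OSPE = CFSE(oct) − CFSE(tet) = -124 − (-37) = -87 kJ/mol.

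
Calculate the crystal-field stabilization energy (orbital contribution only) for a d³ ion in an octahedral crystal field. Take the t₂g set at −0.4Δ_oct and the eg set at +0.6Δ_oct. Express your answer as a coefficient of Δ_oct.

-1.2 Δ_oct

Configuration: t₂g³ eg⁰.
CFSE = 3(-0.4Δ_oct) + 0(0.6Δ_oct) = -1.2Δ_oct + 0.0Δ_oct = -1.2Δ_oct.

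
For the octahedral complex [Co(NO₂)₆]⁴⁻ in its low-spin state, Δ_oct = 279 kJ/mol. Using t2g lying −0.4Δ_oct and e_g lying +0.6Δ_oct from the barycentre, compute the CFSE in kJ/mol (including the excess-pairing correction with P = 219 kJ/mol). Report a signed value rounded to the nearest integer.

Each NO₂⁻ contributes -1; 6 × (-1) = -6. With overall charge -4, Co is in the +2 oxidation state.
Co is in group 9, so Co²⁺ is d⁷ (9 − 2 = 7).
Electron filling gives t2g^6 e_g^1.
CFSE(orbital) = 6×(-0.4Δ_oct) + 1×(0.6Δ_oct) = -1.8Δ_oct; with Δ_oct = 279 kJ/mol that is -502 kJ/mol.
High-spin d⁷ would be t2g^5 e_g^2 with 2 pairs; low-spin has 3, so 1 excess pair costs +1P = +219 kJ/mol.
Overall CFSE = -502 + 219 = -283 kJ/mol.

-283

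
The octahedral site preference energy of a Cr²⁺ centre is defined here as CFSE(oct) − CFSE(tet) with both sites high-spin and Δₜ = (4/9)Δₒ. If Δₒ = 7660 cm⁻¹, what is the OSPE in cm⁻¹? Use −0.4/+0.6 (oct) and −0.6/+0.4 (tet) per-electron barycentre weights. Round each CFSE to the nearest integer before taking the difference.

Cr is in group 6, so Cr²⁺ is d⁴ (6 − 2 = 4).
Octahedral high-spin t₂g³ eg¹: CFSE = -0.6 × 7660 = -4596 cm⁻¹.
Tetrahedral e² t₂² gives -0.4Δₜ = -0.4 × (4/9) × 7660 = -1362 cm⁻¹.
OSPE = CFSE(oct) − CFSE(tet) = -4596 − (-1362) = -3234 cm⁻¹.

-3234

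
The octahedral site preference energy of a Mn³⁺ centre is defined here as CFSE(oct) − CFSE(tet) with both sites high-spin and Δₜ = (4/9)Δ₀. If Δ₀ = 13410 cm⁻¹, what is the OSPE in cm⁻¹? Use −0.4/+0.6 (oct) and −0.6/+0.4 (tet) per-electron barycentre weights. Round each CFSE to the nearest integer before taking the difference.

Group 7 minus oxidation state +3 gives a d⁴ configuration for Mn³⁺.
Octahedral high-spin t₂g³ eg¹: CFSE = -0.6 × 13410 = -8046 cm⁻¹.
In a tetrahedral site the filling is e² t₂²: CFSE(tet) = -0.4Δₜ = -0.4 × (4/9)(13410) = -2384 cm⁻¹.
OSPE = CFSE(oct) − CFSE(tet) = -8046 − (-2384) = -5662 cm⁻¹.

-5662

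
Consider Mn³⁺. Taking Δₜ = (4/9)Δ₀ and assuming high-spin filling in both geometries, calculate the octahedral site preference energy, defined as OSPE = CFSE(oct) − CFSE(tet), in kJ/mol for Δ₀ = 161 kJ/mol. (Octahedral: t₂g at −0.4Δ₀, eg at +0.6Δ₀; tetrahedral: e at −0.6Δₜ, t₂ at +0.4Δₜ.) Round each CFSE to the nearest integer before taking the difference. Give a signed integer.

-68

Mn is in group 7, so Mn³⁺ is d⁴ (7 − 3 = 4).
In an octahedral site d⁴ (HS) is t₂g³ eg¹, giving CFSE(oct) = -0.6Δ₀ = -97 kJ/mol.
Tetrahedral e² t₂² gives -0.4Δₜ = -0.4 × (4/9) × 161 = -29 kJ/mol.
OSPE = CFSE(oct) − CFSE(tet) = -97 − (-29) = -68 kJ/mol.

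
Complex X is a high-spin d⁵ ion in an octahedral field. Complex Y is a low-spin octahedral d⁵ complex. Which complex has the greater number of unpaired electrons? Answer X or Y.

X

X: t₂g³ eg² → 5 unpaired.
Y: t₂g⁵ eg⁰ → 1 unpaired.
So X has more unpaired electrons.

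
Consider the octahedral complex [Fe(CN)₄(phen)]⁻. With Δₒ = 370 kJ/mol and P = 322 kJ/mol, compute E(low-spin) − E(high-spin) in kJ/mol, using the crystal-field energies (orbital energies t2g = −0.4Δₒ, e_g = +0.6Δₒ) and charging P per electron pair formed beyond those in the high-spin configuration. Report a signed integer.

Ligand charges: 4×(-1) from CN⁻ and 1×(+0) from phen sum to -4; with overall charge -1, Fe is +3.
Fe is in group 8, so Fe³⁺ is d⁵ (8 − 3 = 5).
High-spin d⁵ fills as t2g^3 e_g^2 with CFSE 3(−0.4) + 2(+0.6) = 0.0Δₒ = 0 kJ/mol.
Low-spin: t2g^5 e_g^0, orbital CFSE = -2.0Δₒ = -740 kJ/mol; plus 2 excess pairs × P = +644 kJ/mol; total -96 kJ/mol.
Thus E(LS) − E(HS) = -96 kJ/mol.

-96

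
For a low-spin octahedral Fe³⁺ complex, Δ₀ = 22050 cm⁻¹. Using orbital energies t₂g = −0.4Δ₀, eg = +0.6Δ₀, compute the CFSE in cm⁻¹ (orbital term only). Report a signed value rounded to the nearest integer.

Group 8 minus oxidation state +3 gives a d⁵ configuration for Fe³⁺.
Configuration: t₂g⁵ eg⁰.
The orbital stabilization is -2.0Δ₀ = -2.0 × 22050 = -44100 cm⁻¹.

-44100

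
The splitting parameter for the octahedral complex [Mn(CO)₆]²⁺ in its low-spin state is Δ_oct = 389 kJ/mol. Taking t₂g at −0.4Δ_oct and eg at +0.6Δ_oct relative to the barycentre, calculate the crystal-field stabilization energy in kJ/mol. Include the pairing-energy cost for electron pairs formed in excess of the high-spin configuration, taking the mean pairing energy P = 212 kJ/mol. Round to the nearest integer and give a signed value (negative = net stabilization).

-354

CO is neutral, so the +2 overall charge sits on Mn: oxidation state +2.
Mn sits in group 7; removing 2 electrons leaves Mn²⁺ with 7 − 2 = 5 d electrons.
Electron filling gives t₂g⁵ eg⁰.
Orbital CFSE = 5(-0.4) + 0(0.6) = -2.0Δ_oct = -2.0 × 389 = -778 kJ/mol.
High-spin d⁵ would be t₂g³ eg² with 0 pairs; low-spin has 2, so 2 excess pairs cost +2P = +424 kJ/mol.
Combining: -778 + 424 = -354 kJ/mol.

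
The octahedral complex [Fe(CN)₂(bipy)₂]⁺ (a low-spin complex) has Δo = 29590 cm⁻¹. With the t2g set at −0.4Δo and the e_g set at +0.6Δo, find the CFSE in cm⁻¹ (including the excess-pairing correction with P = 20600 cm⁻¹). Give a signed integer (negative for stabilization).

Ligand charges: 2×(-1) from CN⁻ and 2×(+0) from bipy sum to -2; with overall charge +1, Fe is +3.
Group 8 minus oxidation state +3 gives a d⁵ configuration for Fe³⁺.
The d⁵ electrons fill as t2g^5 e_g^0.
The orbital stabilization is -2.0Δo = -2.0 × 29590 = -59180 cm⁻¹.
Pairing penalty: 2 pairs vs 0 in the high-spin reference → 2 extra × P = 41200 cm⁻¹.
Net CFSE = -59180 + 41200 = -17980 cm⁻¹.

-17980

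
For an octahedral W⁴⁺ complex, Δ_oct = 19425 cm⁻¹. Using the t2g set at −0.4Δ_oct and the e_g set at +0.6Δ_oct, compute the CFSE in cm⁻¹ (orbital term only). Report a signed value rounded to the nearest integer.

W is in group 6, so W⁴⁺ is d² (6 − 4 = 2).
The d² electrons fill as t2g^2 e_g^0.
CFSE(orbital) = 2×(-0.4Δ_oct) + 0×(0.6Δ_oct) = -0.8Δ_oct; with Δ_oct = 19425 cm⁻¹ that is -15540 cm⁻¹.

-15540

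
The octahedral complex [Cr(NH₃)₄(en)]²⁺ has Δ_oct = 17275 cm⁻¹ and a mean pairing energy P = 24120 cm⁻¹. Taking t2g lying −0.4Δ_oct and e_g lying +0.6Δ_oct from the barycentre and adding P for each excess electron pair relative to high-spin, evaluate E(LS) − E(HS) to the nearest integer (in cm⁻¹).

6845

Ligand charges: 4×(+0) from NH₃ and 1×(+0) from en sum to +0; with overall charge +2, Cr is +2.
Cr sits in group 6; removing 2 electrons leaves Cr²⁺ with 6 − 2 = 4 d electrons.
High-spin: t2g^3 e_g^1, CFSE = -0.6Δ_oct = -10365 cm⁻¹.
Low-spin t2g^4 e_g^0 gives -1.6Δ_oct = -27640 cm⁻¹, but forming 1 extra pair costs 1P = 24120 cm⁻¹, so E(LS) = -27640 + 24120 = -3520 cm⁻¹.
E(LS) − E(HS) = -3520 − (-10365) = 6845 cm⁻¹.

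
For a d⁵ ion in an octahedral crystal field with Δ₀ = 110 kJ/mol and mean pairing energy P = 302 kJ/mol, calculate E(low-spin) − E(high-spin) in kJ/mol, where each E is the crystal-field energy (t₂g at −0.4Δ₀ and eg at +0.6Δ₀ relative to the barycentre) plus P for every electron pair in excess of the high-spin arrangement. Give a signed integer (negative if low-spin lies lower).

In the high-spin limit (t₂g³ eg²) the orbital term is 0.0Δ₀ = 0 kJ/mol, with no excess pairing.
For low-spin the configuration is t₂g⁵ eg⁰: orbital energy -2.0 × 110 = -220 kJ/mol, and 2 additional pairs relative to high-spin add 604 kJ/mol, giving 384 kJ/mol.
Thus E(LS) − E(HS) = 384 kJ/mol.

384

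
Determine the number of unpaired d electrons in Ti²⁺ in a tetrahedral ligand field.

Group 4 minus oxidation state +2 gives a d² configuration for Ti²⁺.
With tetrahedral geometry the complex is necessarily high-spin.
Configuration: e^2 t2^0, giving 2 unpaired electrons.

2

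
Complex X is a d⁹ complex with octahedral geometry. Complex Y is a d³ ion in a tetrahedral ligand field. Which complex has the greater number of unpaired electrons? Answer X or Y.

X: t₂g⁶ eg³ → 1 unpaired.
Y: Tetrahedral fields are weak (Δₜ ≈ 4/9 Δₒ), so electrons fill high-spin; e² t₂¹ → 3 unpaired.
So Y has more unpaired electrons.

Y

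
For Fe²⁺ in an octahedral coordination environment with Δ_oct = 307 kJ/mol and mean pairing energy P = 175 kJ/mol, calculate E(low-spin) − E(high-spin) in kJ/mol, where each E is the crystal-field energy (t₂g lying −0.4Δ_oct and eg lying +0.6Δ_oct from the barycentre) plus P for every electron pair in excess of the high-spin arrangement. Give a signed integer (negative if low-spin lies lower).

Fe is in group 8, so Fe²⁺ is d⁶ (8 − 2 = 6).
High-spin d⁶ fills as t₂g⁴ eg² with CFSE 4(−0.4) + 2(+0.6) = -0.4Δ_oct = -123 kJ/mol.
For low-spin the configuration is t₂g⁶ eg⁰: orbital energy -2.4 × 307 = -737 kJ/mol, and 2 additional pairs relative to high-spin add 350 kJ/mol, giving -387 kJ/mol.
The difference is -387 − (-123) = -264 kJ/mol, so low-spin lies lower.

-264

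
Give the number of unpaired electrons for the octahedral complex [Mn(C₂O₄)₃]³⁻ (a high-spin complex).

Each C₂O₄²⁻ contributes -2; 3 × (-2) = -6. With overall charge -3, Mn is in the +3 oxidation state.
Mn³⁺: group 7, so d-count = 7 − 3 = 4.
Configuration: t2g^3 e_g^1, giving 4 unpaired electrons.

4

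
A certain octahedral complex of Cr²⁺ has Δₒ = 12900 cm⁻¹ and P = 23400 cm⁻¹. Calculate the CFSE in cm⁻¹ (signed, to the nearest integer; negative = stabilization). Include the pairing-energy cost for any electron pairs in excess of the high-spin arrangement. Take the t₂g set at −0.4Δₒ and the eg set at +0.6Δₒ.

Group 6 minus oxidation state +2 gives a d⁴ configuration for Cr²⁺.
With Δₒ < P the complex is high-spin.
Filling d⁴ accordingly: t₂g³ eg¹.
Orbital CFSE = -0.6Δₒ = -0.6 × 12900 = -7740 cm⁻¹.
High-spin has no excess pairs, so no pairing correction applies.

-7740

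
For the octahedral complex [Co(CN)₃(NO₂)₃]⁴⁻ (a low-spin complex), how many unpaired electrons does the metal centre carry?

1

Ligand charges: 3×(-1) from CN⁻ and 3×(-1) from NO₂⁻ sum to -6; with overall charge -4, Co is +2.
Co²⁺: group 9, so d-count = 9 − 2 = 7.
Configuration: t₂g⁶ eg¹, giving 1 unpaired electron.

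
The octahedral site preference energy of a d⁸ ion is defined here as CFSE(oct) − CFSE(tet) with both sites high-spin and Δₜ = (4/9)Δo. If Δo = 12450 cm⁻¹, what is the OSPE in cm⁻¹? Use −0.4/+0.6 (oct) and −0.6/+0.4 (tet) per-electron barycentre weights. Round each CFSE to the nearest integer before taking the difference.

In an octahedral site d⁸ (HS) is t2g^6 e_g^2, giving CFSE(oct) = -1.2Δo = -14940 cm⁻¹.
Tetrahedral e^4 t2^4 gives -0.8Δₜ = -0.8 × (4/9) × 12450 = -4427 cm⁻¹.
OSPE = CFSE(oct) − CFSE(tet) = -14940 − (-4427) = -10513 cm⁻¹.

-10513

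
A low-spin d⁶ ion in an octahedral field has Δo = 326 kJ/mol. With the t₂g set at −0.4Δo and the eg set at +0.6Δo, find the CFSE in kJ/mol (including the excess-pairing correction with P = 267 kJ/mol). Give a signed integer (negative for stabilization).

-248

Electron filling gives t₂g⁶ eg⁰.
Orbital CFSE = 6(-0.4) + 0(0.6) = -2.4Δo = -2.4 × 326 = -782 kJ/mol.
Pairing penalty: 3 pairs vs 1 in the high-spin reference → 2 extra × P = 534 kJ/mol.
Overall CFSE = -782 + 534 = -248 kJ/mol.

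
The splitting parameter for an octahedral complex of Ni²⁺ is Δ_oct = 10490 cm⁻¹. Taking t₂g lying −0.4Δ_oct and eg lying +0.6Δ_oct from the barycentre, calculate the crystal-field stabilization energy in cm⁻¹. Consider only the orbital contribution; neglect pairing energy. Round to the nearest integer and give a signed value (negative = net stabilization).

Ni sits in group 10; removing 2 electrons leaves Ni²⁺ with 10 − 2 = 8 d electrons.
For octahedral d⁸ the high- and low-spin configurations coincide.
Electron filling gives t₂g⁶ eg².
Orbital CFSE = 6(-0.4) + 2(0.6) = -1.2Δ_oct = -1.2 × 10490 = -12588 cm⁻¹.

-12588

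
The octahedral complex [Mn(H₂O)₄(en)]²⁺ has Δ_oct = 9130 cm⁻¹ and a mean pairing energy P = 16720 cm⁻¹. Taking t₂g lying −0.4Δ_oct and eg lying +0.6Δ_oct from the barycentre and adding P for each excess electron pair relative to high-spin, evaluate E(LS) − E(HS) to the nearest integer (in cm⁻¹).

Ligand charges: 4×(+0) from H₂O and 1×(+0) from en sum to +0; with overall charge +2, Mn is +2.
Group 7 minus oxidation state +2 gives a d⁵ configuration for Mn²⁺.
High-spin d⁵ fills as t₂g³ eg² with CFSE 3(−0.4) + 2(+0.6) = 0.0Δ_oct = 0 cm⁻¹.
Low-spin t₂g⁵ eg⁰ gives -2.0Δ_oct = -18260 cm⁻¹, but forming 2 extra pairs costs 2P = 33440 cm⁻¹, so E(LS) = -18260 + 33440 = 15180 cm⁻¹.
The difference is 15180 − (0) = 15180 cm⁻¹, so high-spin lies lower.

15180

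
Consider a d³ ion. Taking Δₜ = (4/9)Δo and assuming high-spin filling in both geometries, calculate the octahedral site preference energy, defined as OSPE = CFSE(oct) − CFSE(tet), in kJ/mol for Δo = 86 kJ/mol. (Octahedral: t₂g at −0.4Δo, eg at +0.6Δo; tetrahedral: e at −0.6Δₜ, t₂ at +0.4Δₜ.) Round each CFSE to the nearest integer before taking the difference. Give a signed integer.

In an octahedral site d³ (HS) is t2g^3 e_g^0, giving CFSE(oct) = -1.2Δo = -103 kJ/mol.
Tetrahedral e^2 t2^1 gives -0.8Δₜ = -0.8 × (4/9) × 86 = -31 kJ/mol.
OSPE = CFSE(oct) − CFSE(tet) = -103 − (-31) = -72 kJ/mol.

-72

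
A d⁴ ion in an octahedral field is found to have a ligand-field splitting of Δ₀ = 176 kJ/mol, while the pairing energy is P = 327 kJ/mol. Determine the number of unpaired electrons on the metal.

With Δ₀ < P the complex is high-spin.
Filling d⁴ accordingly: t2g^3 e_g^1.
Unpaired electrons: 4.

4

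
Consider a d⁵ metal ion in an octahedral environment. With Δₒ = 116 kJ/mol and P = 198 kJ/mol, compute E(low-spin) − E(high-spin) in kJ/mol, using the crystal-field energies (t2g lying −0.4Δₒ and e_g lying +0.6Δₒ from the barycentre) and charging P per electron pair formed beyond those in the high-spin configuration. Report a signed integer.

In the high-spin limit (t2g^3 e_g^2) the orbital term is 0.0Δₒ = 0 kJ/mol, with no excess pairing.
Low-spin t2g^5 e_g^0 gives -2.0Δₒ = -232 kJ/mol, but forming 2 extra pairs costs 2P = 396 kJ/mol, so E(LS) = -232 + 396 = 164 kJ/mol.
Thus E(LS) − E(HS) = 164 kJ/mol.

164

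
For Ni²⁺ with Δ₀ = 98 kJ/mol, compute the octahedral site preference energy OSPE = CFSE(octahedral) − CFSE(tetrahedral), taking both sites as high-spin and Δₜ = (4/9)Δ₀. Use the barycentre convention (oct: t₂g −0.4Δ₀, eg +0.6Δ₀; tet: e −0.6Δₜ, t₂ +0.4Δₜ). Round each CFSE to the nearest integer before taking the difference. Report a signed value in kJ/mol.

-83

Ni²⁺: group 10, so d-count = 10 − 2 = 8.
Octahedral high-spin t₂g⁶ eg²: CFSE = -1.2 × 98 = -118 kJ/mol.
In a tetrahedral site the filling is e⁴ t₂⁴: CFSE(tet) = -0.8Δₜ = -0.8 × (4/9)(98) = -35 kJ/mol.
OSPE = -118 − (-35) = -83 kJ/mol.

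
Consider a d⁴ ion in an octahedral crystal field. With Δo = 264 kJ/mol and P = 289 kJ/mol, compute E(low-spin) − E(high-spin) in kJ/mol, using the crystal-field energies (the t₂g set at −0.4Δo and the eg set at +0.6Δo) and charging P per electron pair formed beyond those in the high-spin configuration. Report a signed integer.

In the high-spin limit (t₂g³ eg¹) the orbital term is -0.6Δo = -158 kJ/mol, with no excess pairing.
Low-spin t₂g⁴ eg⁰ gives -1.6Δo = -422 kJ/mol, but forming 1 extra pair costs 1P = 289 kJ/mol, so E(LS) = -422 + 289 = -133 kJ/mol.
Thus E(LS) − E(HS) = 25 kJ/mol.

25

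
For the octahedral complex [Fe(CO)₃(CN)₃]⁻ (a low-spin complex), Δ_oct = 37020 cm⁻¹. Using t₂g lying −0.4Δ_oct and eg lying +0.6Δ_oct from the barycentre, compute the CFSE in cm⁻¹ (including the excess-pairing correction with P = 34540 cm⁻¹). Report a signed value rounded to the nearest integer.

Ligand charges: 3×(+0) from CO and 3×(-1) from CN⁻ sum to -3; with overall charge -1, Fe is +2.
Group 8 minus oxidation state +2 gives a d⁶ configuration for Fe²⁺.
The d⁶ electrons fill as t₂g⁶ eg⁰.
Orbital CFSE = 6(-0.4) + 0(0.6) = -2.4Δ_oct = -2.4 × 37020 = -88848 cm⁻¹.
High-spin d⁶ would be t₂g⁴ eg² with 1 pair; low-spin has 3, so 2 excess pairs cost +2P = +69080 cm⁻¹.
Combining: -88848 + 69080 = -19768 cm⁻¹.

-19768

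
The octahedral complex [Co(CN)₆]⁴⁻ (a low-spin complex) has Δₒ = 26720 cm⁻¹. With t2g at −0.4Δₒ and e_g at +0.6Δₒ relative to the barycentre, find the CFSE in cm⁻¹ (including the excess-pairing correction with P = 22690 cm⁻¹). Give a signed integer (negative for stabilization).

Each CN⁻ contributes -1; 6 × (-1) = -6. With overall charge -4, Co is in the +2 oxidation state.
Co²⁺: group 9, so d-count = 9 − 2 = 7.
The d⁷ electrons fill as t2g^6 e_g^1.
Orbital CFSE = 6(-0.4) + 1(0.6) = -1.8Δₒ = -1.8 × 26720 = -48096 cm⁻¹.
High-spin d⁷ would be t2g^5 e_g^2 with 2 pairs; low-spin has 3, so 1 excess pair costs +1P = +22690 cm⁻¹.
Combining: -48096 + 22690 = -25406 cm⁻¹.

-25406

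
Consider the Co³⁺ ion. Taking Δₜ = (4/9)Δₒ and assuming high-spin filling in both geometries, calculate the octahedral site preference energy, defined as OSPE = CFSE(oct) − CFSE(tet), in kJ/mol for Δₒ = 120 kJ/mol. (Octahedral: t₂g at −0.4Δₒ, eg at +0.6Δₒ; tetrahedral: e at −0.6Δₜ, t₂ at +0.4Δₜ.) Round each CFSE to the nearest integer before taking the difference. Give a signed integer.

-16

Co sits in group 9; removing 3 electrons leaves Co³⁺ with 9 − 3 = 6 d electrons.
Octahedral (high-spin): t₂g⁴ eg², CFSE = 4(−0.4) + 2(+0.6) = -0.4Δₒ = -0.4 × 120 = -48 kJ/mol.
In a tetrahedral site the filling is e³ t₂³: CFSE(tet) = -0.6Δₜ = -0.6 × (4/9)(120) = -32 kJ/mol.
OSPE = -48 − (-32) = -16 kJ/mol.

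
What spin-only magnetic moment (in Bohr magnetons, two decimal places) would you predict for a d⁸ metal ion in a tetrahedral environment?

Tetrahedral fields are weak (Δₜ ≈ 4/9 Δₒ), so electrons fill high-spin.
Configuration: e⁴ t₂⁴ → 2 unpaired electrons.
μ(spin-only) = √[2(2+2)] = √8 ≈ 2.83 Bohr magnetons.

2.83 Bohr magnetons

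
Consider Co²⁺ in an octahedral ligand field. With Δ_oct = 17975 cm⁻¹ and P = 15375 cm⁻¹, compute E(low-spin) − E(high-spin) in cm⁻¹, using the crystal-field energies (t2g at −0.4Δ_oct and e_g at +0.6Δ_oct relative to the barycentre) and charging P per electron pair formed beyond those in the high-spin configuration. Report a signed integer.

-2600

Co is in group 9, so Co²⁺ is d⁷ (9 − 2 = 7).
High-spin: t2g^5 e_g^2, CFSE = -0.8Δ_oct = -14380 cm⁻¹.
Low-spin: t2g^6 e_g^1, orbital CFSE = -1.8Δ_oct = -32355 cm⁻¹; plus 1 excess pair × P = +15375 cm⁻¹; total -16980 cm⁻¹.
Thus E(LS) − E(HS) = -2600 cm⁻¹.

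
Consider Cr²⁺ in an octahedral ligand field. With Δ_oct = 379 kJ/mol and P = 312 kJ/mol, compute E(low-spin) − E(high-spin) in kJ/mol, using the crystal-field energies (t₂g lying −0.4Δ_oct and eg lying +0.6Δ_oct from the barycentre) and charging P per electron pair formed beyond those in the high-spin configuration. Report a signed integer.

-67

Group 6 minus oxidation state +2 gives a d⁴ configuration for Cr²⁺.
In the high-spin limit (t₂g³ eg¹) the orbital term is -0.6Δ_oct = -227 kJ/mol, with no excess pairing.
Low-spin: t₂g⁴ eg⁰, orbital CFSE = -1.6Δ_oct = -606 kJ/mol; plus 1 excess pair × P = +312 kJ/mol; total -294 kJ/mol.
E(LS) − E(HS) = -294 − (-227) = -67 kJ/mol.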